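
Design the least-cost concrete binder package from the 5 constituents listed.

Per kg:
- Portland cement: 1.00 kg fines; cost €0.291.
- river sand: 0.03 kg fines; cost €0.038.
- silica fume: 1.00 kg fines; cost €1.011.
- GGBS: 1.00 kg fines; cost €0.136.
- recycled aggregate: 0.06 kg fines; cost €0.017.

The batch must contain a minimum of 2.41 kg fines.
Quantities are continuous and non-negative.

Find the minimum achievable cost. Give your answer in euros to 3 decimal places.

€0.328

Let x1 = kg of Portland cement, x2 = kg of river sand, x3 = kg of silica fume, x4 = kg of GGBS, x5 = kg of recycled aggregate.
min 0.291x1 + 0.038x2 + 1.011x3 + 0.136x4 + 0.017x5 subject to:
  1x1 + 0.03x2 + 1x3 + 1x4 + 0.06x5 ≥ 2.41   (fines)
  x1, x2, x3, x4, x5 ≥ 0.
The cheapest feasible vertex uses only GGBS; Portland cement, river sand, silica fume, recycled aggregate are not used. The fines requirement is met with equality.
Optimal quantities: GGBS = 2.41 kg.
Cost = 0.136·2.41 = 0.32776.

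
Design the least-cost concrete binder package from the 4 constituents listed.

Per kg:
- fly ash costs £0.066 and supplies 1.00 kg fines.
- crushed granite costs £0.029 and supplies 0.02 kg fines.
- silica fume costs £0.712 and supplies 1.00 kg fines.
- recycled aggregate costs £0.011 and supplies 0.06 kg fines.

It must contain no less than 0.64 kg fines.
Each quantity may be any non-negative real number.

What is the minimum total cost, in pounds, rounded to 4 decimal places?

£0.0422

Let x1 = kg of fly ash, x2 = kg of crushed granite, x3 = kg of silica fume, x4 = kg of recycled aggregate.
min 0.066x1 + 0.029x2 + 0.712x3 + 0.011x4 with:
  1x1 + 0.02x2 + 1x3 + 0.06x4 ≥ 0.64   (fines)
  x1, x2, x3, x4 ≥ 0.
The minimum-cost mix takes nothing from crushed granite, silica fume, recycled aggregate — only fly ash. The fines requirement is met with equality.
Solving gives x1 = 0.64.
Hence cost = 0.066·0.64 = £0.042240.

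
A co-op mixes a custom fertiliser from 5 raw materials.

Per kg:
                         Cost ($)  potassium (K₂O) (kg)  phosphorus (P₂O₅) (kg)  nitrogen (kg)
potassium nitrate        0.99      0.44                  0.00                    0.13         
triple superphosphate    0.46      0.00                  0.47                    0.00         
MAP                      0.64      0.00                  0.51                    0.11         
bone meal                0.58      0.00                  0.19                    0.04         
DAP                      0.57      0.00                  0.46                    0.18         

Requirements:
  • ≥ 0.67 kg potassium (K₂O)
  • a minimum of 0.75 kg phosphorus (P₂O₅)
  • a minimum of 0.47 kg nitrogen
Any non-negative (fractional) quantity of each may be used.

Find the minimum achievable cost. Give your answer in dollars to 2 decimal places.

$2.42

Let x1 = kg of potassium nitrate, x2 = kg of triple superphosphate, x3 = kg of MAP, x4 = kg of bone meal, x5 = kg of DAP.
Minimise 0.99x1 + 0.46x2 + 0.64x3 + 0.58x4 + 0.57x5 with:
  0.44x1 ≥ 0.67   (potassium (K₂O))
  0.47x2 + 0.51x3 + 0.19x4 + 0.46x5 ≥ 0.75   (phosphorus (P₂O₅))
  0.13x1 + 0.11x3 + 0.04x4 + 0.18x5 ≥ 0.47   (nitrogen)
  x1, x2, x3, x4, x5 ≥ 0.
The cheapest feasible vertex uses only potassium nitrate, triple superphosphate, DAP; MAP, bone meal are not used. There the potassium (K₂O), phosphorus (P₂O₅), nitrogen constraints are tight.
Optimal quantities: potassium nitrate = 1.523 kg, triple superphosphate = 0.1165 kg, DAP = 1.511 kg.
Total cost: 0.99·1.523 + 0.46·0.1165 + 0.57·1.511 = 2.4226.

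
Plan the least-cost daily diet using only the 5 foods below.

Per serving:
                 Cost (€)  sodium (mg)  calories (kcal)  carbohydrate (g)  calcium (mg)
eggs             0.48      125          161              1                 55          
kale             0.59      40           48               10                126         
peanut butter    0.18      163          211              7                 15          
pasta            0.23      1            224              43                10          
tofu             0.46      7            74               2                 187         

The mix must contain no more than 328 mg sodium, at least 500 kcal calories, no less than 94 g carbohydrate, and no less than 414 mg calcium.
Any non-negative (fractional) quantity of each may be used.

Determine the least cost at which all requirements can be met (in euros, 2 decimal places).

Treat it as an LP. Let x1 = servings of eggs, x2 = servings of kale, x3 = servings of peanut butter, x4 = servings of pasta, x5 = servings of tofu.
min 0.48x1 + 0.59x2 + 0.18x3 + 0.23x4 + 0.46x5 with:
  125x1 + 40x2 + 163x3 + 1x4 + 7x5 ≤ 328   (sodium)
  161x1 + 48x2 + 211x3 + 224x4 + 74x5 ≥ 500   (calories)
  1x1 + 10x2 + 7x3 + 43x4 + 2x5 ≥ 94   (carbohydrate)
  55x1 + 126x2 + 15x3 + 10x4 + 187x5 ≥ 414   (calcium)
  x1, x2, x3, x4, x5 ≥ 0.
The optimal basis is {pasta, tofu}; eggs, kale, peanut butter drop out. Binding constraints: carbohydrate and calcium.
Optimal quantities: pasta = 2.088 servings, tofu = 2.102 servings.
Hence cost = 0.23·2.088 + 0.46·2.102 = €1.4472.

€1.45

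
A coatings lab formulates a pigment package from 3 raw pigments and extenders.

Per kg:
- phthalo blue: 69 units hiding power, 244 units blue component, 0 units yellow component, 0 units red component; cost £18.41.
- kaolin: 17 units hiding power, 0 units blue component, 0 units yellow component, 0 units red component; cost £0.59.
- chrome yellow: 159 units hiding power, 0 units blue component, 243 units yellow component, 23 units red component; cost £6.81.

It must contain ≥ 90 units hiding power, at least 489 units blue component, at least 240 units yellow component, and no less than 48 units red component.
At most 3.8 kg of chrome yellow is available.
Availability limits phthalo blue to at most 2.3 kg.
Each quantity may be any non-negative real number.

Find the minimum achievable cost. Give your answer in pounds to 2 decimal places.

Set it up as a linear program. Let x1 = kg of phthalo blue, x2 = kg of kaolin, x3 = kg of chrome yellow.
min 18.41x1 + 0.59x2 + 6.81x3 s.t.:
  69x1 + 17x2 + 159x3 ≥ 90   (hiding power)
  244x1 ≥ 489   (blue component)
  243x3 ≥ 240   (yellow component)
  23x3 ≥ 48   (red component)
  x3 ≤ 3.8
  x1 ≤ 2.3
  x1, x2, x3 ≥ 0.
The minimum-cost mix takes nothing from kaolin — only phthalo blue, chrome yellow. The blue component and red component requirements are met with equality.
Solving gives x1 = 2.004, x3 = 2.087.
Objective = 18.41·2.004 + 6.81·2.087 = 51.1061.

£51.11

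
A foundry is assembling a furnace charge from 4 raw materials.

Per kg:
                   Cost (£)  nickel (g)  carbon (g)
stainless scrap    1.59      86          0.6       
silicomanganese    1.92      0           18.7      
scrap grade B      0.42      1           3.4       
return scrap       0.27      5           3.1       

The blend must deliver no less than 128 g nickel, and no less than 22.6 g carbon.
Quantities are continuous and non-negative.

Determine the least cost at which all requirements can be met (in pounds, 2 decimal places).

Let x1 = kg of stainless scrap, x2 = kg of silicomanganese, x3 = kg of scrap grade B, x4 = kg of return scrap.
Minimise 1.59x1 + 1.92x2 + 0.42x3 + 0.27x4 s.t.:
  86x1 + 1x3 + 5x4 ≥ 128   (nickel)
  0.6x1 + 18.7x2 + 3.4x3 + 3.1x4 ≥ 22.6   (carbon)
  x1, x2, x3, x4 ≥ 0.
The optimal basis is {stainless scrap, return scrap}; silicomanganese, scrap grade B drop out. Binding constraints: nickel and carbon.
Optimal quantities: stainless scrap = 1.077 kg, return scrap = 7.082 kg.
Cost = 1.59·1.077 + 0.27·7.082 = 3.6246.

£3.62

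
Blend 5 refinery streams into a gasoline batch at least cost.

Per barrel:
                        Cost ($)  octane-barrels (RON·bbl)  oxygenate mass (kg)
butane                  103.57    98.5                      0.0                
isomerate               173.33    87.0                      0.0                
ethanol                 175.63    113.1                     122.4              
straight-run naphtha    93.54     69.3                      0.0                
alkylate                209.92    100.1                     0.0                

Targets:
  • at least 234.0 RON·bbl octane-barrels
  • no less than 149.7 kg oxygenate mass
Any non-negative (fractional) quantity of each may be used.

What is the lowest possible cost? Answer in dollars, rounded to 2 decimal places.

Set it up as a linear program. Let x1 = barrels of butane, x2 = barrels of isomerate, x3 = barrels of ethanol, x4 = barrels of straight-run naphtha, x5 = barrels of alkylate.
Minimize 103.57x1 + 173.33x2 + 175.63x3 + 93.54x4 + 209.92x5 s.t.:
  98.5x1 + 87x2 + 113.1x3 + 69.3x4 + 100.1x5 ≥ 234   (octane-barrels)
  122.4x3 ≥ 149.7   (oxygenate mass)
  x1, x2, x3, x4, x5 ≥ 0.
At the optimum only butane, ethanol are positive (isomerate, straight-run naphtha, alkylate = 0). The octane-barrels and oxygenate mass requirements are met with equality.
That vertex is x1 = 0.971312, x3 = 1.22304.
Objective = 103.57·0.971312 + 175.63·1.22304 = 315.4013.

$315.40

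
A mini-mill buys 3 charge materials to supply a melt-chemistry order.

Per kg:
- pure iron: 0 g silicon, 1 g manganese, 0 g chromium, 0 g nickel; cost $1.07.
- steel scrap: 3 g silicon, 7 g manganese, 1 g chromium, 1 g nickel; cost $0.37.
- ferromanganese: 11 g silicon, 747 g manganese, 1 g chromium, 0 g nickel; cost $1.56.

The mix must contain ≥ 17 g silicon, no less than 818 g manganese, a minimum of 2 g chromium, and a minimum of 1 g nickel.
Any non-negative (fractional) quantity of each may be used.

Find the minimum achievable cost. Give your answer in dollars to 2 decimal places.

Treat it as an LP. Let x1 = kg of pure iron, x2 = kg of steel scrap, x3 = kg of ferromanganese.
Minimise 1.07x1 + 0.37x2 + 1.56x3 s.t.:
  3x2 + 11x3 ≥ 17   (silicon)
  1x1 + 7x2 + 747x3 ≥ 818   (manganese)
  1x2 + 1x3 ≥ 2   (chromium)
  1x2 ≥ 1   (nickel)
  x1, x2, x3 ≥ 0.
At the optimum only steel scrap, ferromanganese are positive (pure iron = 0). Binding constraints: silicon and manganese.
Solving gives x2 = 1.71, x3 = 1.079.
Hence cost = 0.37·1.71 + 1.56·1.079 = $2.3159.

$2.32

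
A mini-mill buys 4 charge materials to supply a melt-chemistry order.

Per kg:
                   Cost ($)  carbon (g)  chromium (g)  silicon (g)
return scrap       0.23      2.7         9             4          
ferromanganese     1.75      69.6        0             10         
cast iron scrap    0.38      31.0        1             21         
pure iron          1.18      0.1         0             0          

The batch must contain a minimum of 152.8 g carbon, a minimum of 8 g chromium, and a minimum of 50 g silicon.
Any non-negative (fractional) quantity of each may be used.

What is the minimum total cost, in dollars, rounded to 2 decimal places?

$1.94

Let x1 = kg of return scrap, x2 = kg of ferromanganese, x3 = kg of cast iron scrap, x4 = kg of pure iron.
Minimize 0.23x1 + 1.75x2 + 0.38x3 + 1.18x4 s.t.:
  2.7x1 + 69.6x2 + 31x3 + 0.1x4 ≥ 152.8   (carbon)
  9x1 + 1x3 ≥ 8   (chromium)
  4x1 + 10x2 + 21x3 ≥ 50   (silicon)
  x1, x2, x3, x4 ≥ 0.
At the optimum only return scrap, cast iron scrap are positive (ferromanganese, pure iron = 0). The carbon and chromium requirements are met with equality.
That vertex is x1 = 0.3446, x3 = 4.899.
Cost = 0.23·0.3446 + 0.38·4.899 = 1.9409.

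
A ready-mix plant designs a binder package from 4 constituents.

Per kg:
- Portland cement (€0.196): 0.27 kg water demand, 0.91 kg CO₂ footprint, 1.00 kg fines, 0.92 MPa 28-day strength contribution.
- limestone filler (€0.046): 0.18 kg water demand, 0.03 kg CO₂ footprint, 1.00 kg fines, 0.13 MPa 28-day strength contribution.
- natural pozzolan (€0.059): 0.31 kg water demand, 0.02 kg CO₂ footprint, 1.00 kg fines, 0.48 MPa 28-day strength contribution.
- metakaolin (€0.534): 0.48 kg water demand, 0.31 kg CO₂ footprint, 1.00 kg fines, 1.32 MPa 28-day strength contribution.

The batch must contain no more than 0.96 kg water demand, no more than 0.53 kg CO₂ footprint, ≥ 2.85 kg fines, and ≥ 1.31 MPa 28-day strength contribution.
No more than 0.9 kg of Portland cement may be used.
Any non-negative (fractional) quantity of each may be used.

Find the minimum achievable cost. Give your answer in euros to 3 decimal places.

€0.166

Let x1 = kg of Portland cement, x2 = kg of limestone filler, x3 = kg of natural pozzolan, x4 = kg of metakaolin.
Minimise 0.196x1 + 0.046x2 + 0.059x3 + 0.534x4 s.t.:
  0.27x1 + 0.18x2 + 0.31x3 + 0.48x4 ≤ 0.96   (water demand)
  0.91x1 + 0.03x2 + 0.02x3 + 0.31x4 ≤ 0.53   (CO₂ footprint)
  1x1 + 1x2 + 1x3 + 1x4 ≥ 2.85   (fines)
  0.92x1 + 0.13x2 + 0.48x3 + 1.32x4 ≥ 1.31   (28-day strength contribution)
  x1 ≤ 0.9
  x1, x2, x3, x4 ≥ 0.
The cheapest feasible vertex uses only limestone filler, natural pozzolan; Portland cement, metakaolin are not used. Binding constraints: fines and 28-day strength contribution.
So limestone filler = 0.1657 kg, natural pozzolan = 2.684 kg.
Cost = 0.046·0.1657 + 0.059·2.684 = 0.16598.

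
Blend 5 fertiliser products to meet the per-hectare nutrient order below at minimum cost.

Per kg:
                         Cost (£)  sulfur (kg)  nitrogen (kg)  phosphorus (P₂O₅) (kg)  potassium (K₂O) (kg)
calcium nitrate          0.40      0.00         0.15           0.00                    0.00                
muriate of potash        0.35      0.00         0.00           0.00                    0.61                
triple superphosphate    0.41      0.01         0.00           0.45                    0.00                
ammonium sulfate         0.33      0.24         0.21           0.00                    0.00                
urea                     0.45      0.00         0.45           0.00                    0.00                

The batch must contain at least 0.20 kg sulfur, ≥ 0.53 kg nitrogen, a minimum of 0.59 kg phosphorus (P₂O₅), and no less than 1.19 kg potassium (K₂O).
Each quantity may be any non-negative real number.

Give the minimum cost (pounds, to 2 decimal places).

£1.84

This is a linear program. Let x1 = kg of calcium nitrate, x2 = kg of muriate of potash, x3 = kg of triple superphosphate, x4 = kg of ammonium sulfate, x5 = kg of urea.
Minimise 0.4x1 + 0.35x2 + 0.41x3 + 0.33x4 + 0.45x5 s.t.:
  0.01x3 + 0.24x4 ≥ 0.2   (sulfur)
  0.15x1 + 0.21x4 + 0.45x5 ≥ 0.53   (nitrogen)
  0.45x3 ≥ 0.59   (phosphorus (P₂O₅))
  0.61x2 ≥ 1.19   (potassium (K₂O))
  x1, x2, x3, x4, x5 ≥ 0.
The optimal basis is {muriate of potash, triple superphosphate, ammonium sulfate, urea}; calcium nitrate drops out. Binding constraints: sulfur, nitrogen, phosphorus (P₂O₅), potassium (K₂O).
Optimal quantities: muriate of potash = 1.951 kg, triple superphosphate = 1.311 kg, ammonium sulfate = 0.7787 kg, urea = 0.8144 kg.
Hence cost = 0.35·1.951 + 0.41·1.311 + 0.33·0.7787 + 0.45·0.8144 = £1.8438.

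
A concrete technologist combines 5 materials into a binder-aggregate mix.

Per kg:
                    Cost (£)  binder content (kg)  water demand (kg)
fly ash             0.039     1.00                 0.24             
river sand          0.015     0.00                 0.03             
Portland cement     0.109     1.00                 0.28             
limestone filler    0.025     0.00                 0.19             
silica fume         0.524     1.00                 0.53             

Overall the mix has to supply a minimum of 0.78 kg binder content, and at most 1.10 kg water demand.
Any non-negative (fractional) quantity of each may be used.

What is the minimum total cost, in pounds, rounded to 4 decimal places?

£0.0304

Let x1 = kg of fly ash, x2 = kg of river sand, x3 = kg of Portland cement, x4 = kg of limestone filler, x5 = kg of silica fume.
Minimise 0.039x1 + 0.015x2 + 0.109x3 + 0.025x4 + 0.524x5 subject to:
  1x1 + 1x3 + 1x5 ≥ 0.78   (binder content)
  0.24x1 + 0.03x2 + 0.28x3 + 0.19x4 + 0.53x5 ≤ 1.1   (water demand)
  x1, x2, x3, x4, x5 ≥ 0.
The optimal basis is {fly ash}; river sand, Portland cement, limestone filler, silica fume drop out. The binder content requirement is met with equality.
So fly ash = 0.78 kg.
Cost = 0.039·0.78 = 0.030420.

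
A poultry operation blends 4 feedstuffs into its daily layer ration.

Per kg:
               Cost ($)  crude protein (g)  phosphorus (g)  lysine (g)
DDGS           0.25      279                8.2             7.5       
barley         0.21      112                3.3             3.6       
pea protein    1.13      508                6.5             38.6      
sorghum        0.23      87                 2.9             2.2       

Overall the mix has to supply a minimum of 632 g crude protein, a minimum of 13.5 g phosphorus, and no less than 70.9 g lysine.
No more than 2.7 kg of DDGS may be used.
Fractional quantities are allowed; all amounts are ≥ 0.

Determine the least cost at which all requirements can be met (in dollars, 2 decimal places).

$2.08

Treat it as an LP. Let x1 = kg of DDGS, x2 = kg of barley, x3 = kg of pea protein, x4 = kg of sorghum.
Minimize 0.25x1 + 0.21x2 + 1.13x3 + 0.23x4 subject to:
  279x1 + 112x2 + 508x3 + 87x4 ≥ 632   (crude protein)
  8.2x1 + 3.3x2 + 6.5x3 + 2.9x4 ≥ 13.5   (phosphorus)
  7.5x1 + 3.6x2 + 38.6x3 + 2.2x4 ≥ 70.9   (lysine)
  x1 ≤ 2.7
  x1, x2, x3, x4 ≥ 0.
The optimal basis is {DDGS, pea protein}; barley, sorghum drop out. The phosphorus and lysine requirements are met with equality.
Solving gives x1 = 0.225, x3 = 1.793.
Objective = 0.25·0.225 + 1.13·1.793 = 2.0823.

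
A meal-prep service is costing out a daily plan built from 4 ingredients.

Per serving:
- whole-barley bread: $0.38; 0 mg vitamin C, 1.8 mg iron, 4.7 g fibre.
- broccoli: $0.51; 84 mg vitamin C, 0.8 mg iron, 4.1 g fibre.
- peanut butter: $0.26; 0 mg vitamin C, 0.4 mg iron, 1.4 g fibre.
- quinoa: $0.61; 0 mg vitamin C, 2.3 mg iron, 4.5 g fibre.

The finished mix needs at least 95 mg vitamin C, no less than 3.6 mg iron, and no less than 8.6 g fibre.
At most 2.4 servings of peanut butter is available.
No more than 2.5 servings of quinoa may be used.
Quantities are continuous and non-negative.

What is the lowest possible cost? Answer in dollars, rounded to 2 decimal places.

Treat it as an LP. Let x1 = servings of whole-barley bread, x2 = servings of broccoli, x3 = servings of peanut butter, x4 = servings of quinoa.
Minimise 0.38x1 + 0.51x2 + 0.26x3 + 0.61x4 s.t.:
  84x2 ≥ 95   (vitamin C)
  1.8x1 + 0.8x2 + 0.4x3 + 2.3x4 ≥ 3.6   (iron)
  4.7x1 + 4.1x2 + 1.4x3 + 4.5x4 ≥ 8.6   (fibre)
  x3 ≤ 2.4
  x4 ≤ 2.5
  x1, x2, x3, x4 ≥ 0.
The minimum-cost mix takes nothing from peanut butter, quinoa — only whole-barley bread, broccoli. There the vitamin C and iron constraints are tight.
So whole-barley bread = 1.497 servings, broccoli = 1.131 servings.
Cost = 0.38·1.497 + 0.51·1.131 = 1.1457.

$1.15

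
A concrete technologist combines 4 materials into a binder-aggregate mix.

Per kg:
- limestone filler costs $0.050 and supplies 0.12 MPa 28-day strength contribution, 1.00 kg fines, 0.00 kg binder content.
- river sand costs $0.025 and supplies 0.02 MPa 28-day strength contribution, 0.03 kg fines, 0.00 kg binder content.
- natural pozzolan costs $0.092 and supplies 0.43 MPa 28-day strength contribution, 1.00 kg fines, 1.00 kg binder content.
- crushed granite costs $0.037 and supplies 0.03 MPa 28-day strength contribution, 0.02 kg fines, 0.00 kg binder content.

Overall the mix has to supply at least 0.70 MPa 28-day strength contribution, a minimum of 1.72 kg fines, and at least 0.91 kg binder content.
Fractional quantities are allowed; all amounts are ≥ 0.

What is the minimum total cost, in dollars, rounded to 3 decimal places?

Set it up as a linear program. Let x1 = kg of limestone filler, x2 = kg of river sand, x3 = kg of natural pozzolan, x4 = kg of crushed granite.
Minimize 0.05x1 + 0.025x2 + 0.092x3 + 0.037x4 subject to:
  0.12x1 + 0.02x2 + 0.43x3 + 0.03x4 ≥ 0.7   (28-day strength contribution)
  1x1 + 0.03x2 + 1x3 + 0.02x4 ≥ 1.72   (fines)
  1x3 ≥ 0.91   (binder content)
  x1, x2, x3, x4 ≥ 0.
The cheapest feasible vertex uses only limestone filler, natural pozzolan; river sand, crushed granite are not used. There the 28-day strength contribution and fines constraints are tight.
So limestone filler = 0.1277 kg, natural pozzolan = 1.592 kg.
Total cost: 0.05·0.1277 + 0.092·1.592 = 0.15285.

$0.153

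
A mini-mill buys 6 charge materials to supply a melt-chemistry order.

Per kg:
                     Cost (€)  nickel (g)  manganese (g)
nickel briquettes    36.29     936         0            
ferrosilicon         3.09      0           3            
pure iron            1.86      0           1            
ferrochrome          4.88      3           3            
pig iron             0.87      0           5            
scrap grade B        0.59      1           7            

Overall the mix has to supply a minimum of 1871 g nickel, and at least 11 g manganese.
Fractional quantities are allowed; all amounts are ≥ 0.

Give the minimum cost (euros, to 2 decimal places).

€73.41

Let x1 = kg of nickel briquettes, x2 = kg of ferrosilicon, x3 = kg of pure iron, x4 = kg of ferrochrome, x5 = kg of pig iron, x6 = kg of scrap grade B.
Minimize 36.29x1 + 3.09x2 + 1.86x3 + 4.88x4 + 0.87x5 + 0.59x6 subject to:
  936x1 + 3x4 + 1x6 ≥ 1871   (nickel)
  3x2 + 1x3 + 3x4 + 5x5 + 7x6 ≥ 11   (manganese)
  x1, x2, x3, x4, x5, x6 ≥ 0.
At the optimum only nickel briquettes, scrap grade B are positive (ferrosilicon, pure iron, ferrochrome, pig iron = 0). Binding constraints: nickel and manganese.
That vertex is x1 = 1.9973, x6 = 1.5714.
Hence cost = 36.29·1.9973 + 0.59·1.5714 = €73.4091.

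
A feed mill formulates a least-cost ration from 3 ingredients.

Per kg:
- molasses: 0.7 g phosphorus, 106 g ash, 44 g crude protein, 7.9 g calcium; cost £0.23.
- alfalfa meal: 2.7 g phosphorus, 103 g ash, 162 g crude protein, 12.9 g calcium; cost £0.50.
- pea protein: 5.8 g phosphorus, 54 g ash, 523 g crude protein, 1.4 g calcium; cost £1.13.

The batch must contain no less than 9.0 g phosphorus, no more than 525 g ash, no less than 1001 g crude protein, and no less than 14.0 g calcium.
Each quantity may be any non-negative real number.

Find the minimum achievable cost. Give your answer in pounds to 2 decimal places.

Let x1 = kg of molasses, x2 = kg of alfalfa meal, x3 = kg of pea protein.
Minimise 0.23x1 + 0.5x2 + 1.13x3 subject to:
  0.7x1 + 2.7x2 + 5.8x3 ≥ 9   (phosphorus)
  106x1 + 103x2 + 54x3 ≤ 525   (ash)
  44x1 + 162x2 + 523x3 ≥ 1001   (crude protein)
  7.9x1 + 12.9x2 + 1.4x3 ≥ 14   (calcium)
  x1, x2, x3 ≥ 0.
The minimum-cost mix takes nothing from molasses — only alfalfa meal, pea protein. Binding constraints: crude protein and calcium.
So alfalfa meal = 0.9081 kg, pea protein = 1.633 kg.
Hence cost = 0.5·0.9081 + 1.13·1.633 = £2.2993.

£2.30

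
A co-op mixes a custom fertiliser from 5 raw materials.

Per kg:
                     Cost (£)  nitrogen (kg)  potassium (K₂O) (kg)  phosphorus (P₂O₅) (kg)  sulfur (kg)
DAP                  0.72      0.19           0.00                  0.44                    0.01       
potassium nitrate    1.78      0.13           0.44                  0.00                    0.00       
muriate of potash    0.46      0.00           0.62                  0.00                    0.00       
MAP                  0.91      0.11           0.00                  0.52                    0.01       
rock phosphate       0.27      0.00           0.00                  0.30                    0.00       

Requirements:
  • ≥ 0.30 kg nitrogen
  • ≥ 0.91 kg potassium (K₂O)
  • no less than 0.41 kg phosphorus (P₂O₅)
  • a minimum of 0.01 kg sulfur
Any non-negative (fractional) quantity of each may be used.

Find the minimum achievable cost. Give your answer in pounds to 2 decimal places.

£1.81

Let x1 = kg of DAP, x2 = kg of potassium nitrate, x3 = kg of muriate of potash, x4 = kg of MAP, x5 = kg of rock phosphate.
Minimize 0.72x1 + 1.78x2 + 0.46x3 + 0.91x4 + 0.27x5 subject to:
  0.19x1 + 0.13x2 + 0.11x4 ≥ 0.3   (nitrogen)
  0.44x2 + 0.62x3 ≥ 0.91   (potassium (K₂O))
  0.44x1 + 0.52x4 + 0.3x5 ≥ 0.41   (phosphorus (P₂O₅))
  0.01x1 + 0.01x4 ≥ 0.01   (sulfur)
  x1, x2, x3, x4, x5 ≥ 0.
The cheapest feasible vertex uses only DAP, muriate of potash; potassium nitrate, MAP, rock phosphate are not used. The nitrogen and potassium (K₂O) requirements are met with equality.
So DAP = 1.579 kg, muriate of potash = 1.468 kg.
Hence cost = 0.72·1.579 + 0.46·1.468 = £1.8122.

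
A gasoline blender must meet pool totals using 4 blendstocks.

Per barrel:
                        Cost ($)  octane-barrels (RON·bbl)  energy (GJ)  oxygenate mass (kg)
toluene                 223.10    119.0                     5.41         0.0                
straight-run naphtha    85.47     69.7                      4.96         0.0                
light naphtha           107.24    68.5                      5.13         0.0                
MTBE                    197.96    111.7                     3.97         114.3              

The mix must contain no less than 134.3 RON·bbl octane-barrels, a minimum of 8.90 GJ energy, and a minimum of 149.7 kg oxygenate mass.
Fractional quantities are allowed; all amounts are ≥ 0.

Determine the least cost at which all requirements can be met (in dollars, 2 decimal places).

$323.04

Let x1 = barrels of toluene, x2 = barrels of straight-run naphtha, x3 = barrels of light naphtha, x4 = barrels of MTBE.
min 223.1x1 + 85.47x2 + 107.24x3 + 197.96x4 subject to:
  119x1 + 69.7x2 + 68.5x3 + 111.7x4 ≥ 134.3   (octane-barrels)
  5.41x1 + 4.96x2 + 5.13x3 + 3.97x4 ≥ 8.9   (energy)
  114.3x4 ≥ 149.7   (oxygenate mass)
  x1, x2, x3, x4 ≥ 0.
The optimal basis is {straight-run naphtha, MTBE}; toluene, light naphtha drop out. There the energy and oxygenate mass constraints are tight.
That vertex is x2 = 0.746058, x4 = 1.30971.
Objective = 85.47·0.746058 + 197.96·1.30971 = 323.0358.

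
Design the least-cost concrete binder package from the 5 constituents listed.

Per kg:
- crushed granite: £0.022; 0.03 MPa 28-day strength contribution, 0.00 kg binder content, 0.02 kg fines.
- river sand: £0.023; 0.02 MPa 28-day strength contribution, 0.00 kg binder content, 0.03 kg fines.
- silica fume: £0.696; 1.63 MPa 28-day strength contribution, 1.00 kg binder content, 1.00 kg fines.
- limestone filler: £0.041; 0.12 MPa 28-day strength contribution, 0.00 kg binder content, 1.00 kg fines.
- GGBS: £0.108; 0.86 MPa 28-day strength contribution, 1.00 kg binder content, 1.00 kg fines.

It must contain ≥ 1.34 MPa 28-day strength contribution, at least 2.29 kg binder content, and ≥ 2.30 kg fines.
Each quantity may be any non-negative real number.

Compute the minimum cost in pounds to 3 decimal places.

£0.248

Let x1 = kg of crushed granite, x2 = kg of river sand, x3 = kg of silica fume, x4 = kg of limestone filler, x5 = kg of GGBS.
Minimize 0.022x1 + 0.023x2 + 0.696x3 + 0.041x4 + 0.108x5 subject to:
  0.03x1 + 0.02x2 + 1.63x3 + 0.12x4 + 0.86x5 ≥ 1.34   (28-day strength contribution)
  1x3 + 1x5 ≥ 2.29   (binder content)
  0.02x1 + 0.03x2 + 1x3 + 1x4 + 1x5 ≥ 2.3   (fines)
  x1, x2, x3, x4, x5 ≥ 0.
The cheapest feasible vertex uses only limestone filler, GGBS; crushed granite, river sand, silica fume are not used. There the binder content and fines constraints are tight.
Optimal quantities: limestone filler = 0.01 kg, GGBS = 2.29 kg.
Cost = 0.041·0.01 + 0.108·2.29 = 0.24773.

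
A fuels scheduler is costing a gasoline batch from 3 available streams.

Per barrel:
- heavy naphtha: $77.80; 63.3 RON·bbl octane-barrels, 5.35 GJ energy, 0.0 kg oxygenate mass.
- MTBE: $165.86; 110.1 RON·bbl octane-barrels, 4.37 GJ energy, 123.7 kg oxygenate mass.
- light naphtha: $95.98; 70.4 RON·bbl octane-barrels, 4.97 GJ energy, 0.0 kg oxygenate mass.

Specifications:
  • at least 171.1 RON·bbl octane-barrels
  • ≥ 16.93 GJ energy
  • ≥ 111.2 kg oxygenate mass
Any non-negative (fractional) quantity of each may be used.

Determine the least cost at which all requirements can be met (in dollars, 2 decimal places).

Let x1 = barrels of heavy naphtha, x2 = barrels of MTBE, x3 = barrels of light naphtha.
min 77.8x1 + 165.86x2 + 95.98x3 with:
  63.3x1 + 110.1x2 + 70.4x3 ≥ 171.1   (octane-barrels)
  5.35x1 + 4.37x2 + 4.97x3 ≥ 16.93   (energy)
  123.7x2 ≥ 111.2   (oxygenate mass)
  x1, x2, x3 ≥ 0.
At the optimum only heavy naphtha, MTBE are positive (light naphtha = 0). Binding constraints: energy and oxygenate mass.
That vertex is x1 = 2.4302, x2 = 0.89895.
Total cost: 77.8·2.4302 + 165.86·0.89895 = 338.1694.

$338.17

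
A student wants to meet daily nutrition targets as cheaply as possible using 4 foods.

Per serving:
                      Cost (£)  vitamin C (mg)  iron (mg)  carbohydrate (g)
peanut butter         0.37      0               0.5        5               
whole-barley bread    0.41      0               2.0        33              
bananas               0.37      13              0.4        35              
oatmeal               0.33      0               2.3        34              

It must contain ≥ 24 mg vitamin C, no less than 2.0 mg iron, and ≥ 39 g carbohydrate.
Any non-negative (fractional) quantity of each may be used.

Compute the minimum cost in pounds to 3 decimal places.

Let x1 = servings of peanut butter, x2 = servings of whole-barley bread, x3 = servings of bananas, x4 = servings of oatmeal.
min 0.37x1 + 0.41x2 + 0.37x3 + 0.33x4 with:
  13x3 ≥ 24   (vitamin C)
  0.5x1 + 2x2 + 0.4x3 + 2.3x4 ≥ 2   (iron)
  5x1 + 33x2 + 35x3 + 34x4 ≥ 39   (carbohydrate)
  x1, x2, x3, x4 ≥ 0.
The cheapest feasible vertex uses only bananas, oatmeal; peanut butter, whole-barley bread are not used. There the vitamin C and iron constraints are tight.
Optimal quantities: bananas = 1.846 servings, oatmeal = 0.5485 servings.
Total cost: 0.37·1.846 + 0.33·0.5485 = 0.86403.

£0.864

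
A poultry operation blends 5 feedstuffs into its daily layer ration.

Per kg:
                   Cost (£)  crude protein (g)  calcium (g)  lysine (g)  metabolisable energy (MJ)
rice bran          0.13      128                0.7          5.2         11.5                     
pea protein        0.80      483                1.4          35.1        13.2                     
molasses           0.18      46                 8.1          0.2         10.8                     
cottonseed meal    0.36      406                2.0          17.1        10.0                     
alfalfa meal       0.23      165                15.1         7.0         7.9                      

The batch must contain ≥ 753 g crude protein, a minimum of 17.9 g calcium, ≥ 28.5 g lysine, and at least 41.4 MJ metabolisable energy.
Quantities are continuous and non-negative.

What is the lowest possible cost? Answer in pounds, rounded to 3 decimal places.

£0.788

This is a linear program. Let x1 = kg of rice bran, x2 = kg of pea protein, x3 = kg of molasses, x4 = kg of cottonseed meal, x5 = kg of alfalfa meal.
Minimize 0.13x1 + 0.8x2 + 0.18x3 + 0.36x4 + 0.23x5 with:
  128x1 + 483x2 + 46x3 + 406x4 + 165x5 ≥ 753   (crude protein)
  0.7x1 + 1.4x2 + 8.1x3 + 2x4 + 15.1x5 ≥ 17.9   (calcium)
  5.2x1 + 35.1x2 + 0.2x3 + 17.1x4 + 7x5 ≥ 28.5   (lysine)
  11.5x1 + 13.2x2 + 10.8x3 + 10x4 + 7.9x5 ≥ 41.4   (metabolisable energy)
  x1, x2, x3, x4, x5 ≥ 0.
The minimum-cost mix takes nothing from pea protein, molasses — only rice bran, cottonseed meal, alfalfa meal. The crude protein, calcium, metabolisable energy requirements are met with equality.
Solving gives x1 = 2.286, x4 = 0.7347, x5 = 0.9821.
Cost = 0.13·2.286 + 0.36·0.7347 + 0.23·0.9821 = 0.78756.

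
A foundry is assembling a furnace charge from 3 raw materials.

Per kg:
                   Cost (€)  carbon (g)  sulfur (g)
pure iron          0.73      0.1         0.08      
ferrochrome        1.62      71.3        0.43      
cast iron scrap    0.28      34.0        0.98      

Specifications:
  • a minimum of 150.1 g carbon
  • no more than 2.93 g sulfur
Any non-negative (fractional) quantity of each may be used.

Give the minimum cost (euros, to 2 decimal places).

€2.12

Treat it as an LP. Let x1 = kg of pure iron, x2 = kg of ferrochrome, x3 = kg of cast iron scrap.
Minimise 0.73x1 + 1.62x2 + 0.28x3 s.t.:
  0.1x1 + 71.3x2 + 34x3 ≥ 150.1   (carbon)
  0.08x1 + 0.43x2 + 0.98x3 ≤ 2.93   (sulfur)
  x1, x2, x3 ≥ 0.
The cheapest feasible vertex uses only ferrochrome, cast iron scrap; pure iron is not used. There the carbon and sulfur constraints are tight.
Optimal quantities: ferrochrome = 0.8593 kg, cast iron scrap = 2.613 kg.
Objective = 1.62·0.8593 + 0.28·2.613 = 2.1237.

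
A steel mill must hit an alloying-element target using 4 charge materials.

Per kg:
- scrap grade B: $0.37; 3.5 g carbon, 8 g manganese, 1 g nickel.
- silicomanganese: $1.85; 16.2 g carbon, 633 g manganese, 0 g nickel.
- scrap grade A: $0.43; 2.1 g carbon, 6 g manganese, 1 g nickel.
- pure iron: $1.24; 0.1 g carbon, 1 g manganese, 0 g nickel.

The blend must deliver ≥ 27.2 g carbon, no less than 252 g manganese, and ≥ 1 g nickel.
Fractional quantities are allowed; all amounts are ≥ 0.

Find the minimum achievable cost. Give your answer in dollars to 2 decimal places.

$2.92

Treat it as an LP. Let x1 = kg of scrap grade B, x2 = kg of silicomanganese, x3 = kg of scrap grade A, x4 = kg of pure iron.
Minimise 0.37x1 + 1.85x2 + 0.43x3 + 1.24x4 s.t.:
  3.5x1 + 16.2x2 + 2.1x3 + 0.1x4 ≥ 27.2   (carbon)
  8x1 + 633x2 + 6x3 + 1x4 ≥ 252   (manganese)
  1x1 + 1x3 ≥ 1   (nickel)
  x1, x2, x3, x4 ≥ 0.
At the optimum only scrap grade B, silicomanganese are positive (scrap grade A, pure iron = 0). The carbon and manganese requirements are met with equality.
Optimal quantities: scrap grade B = 6.297 kg, silicomanganese = 0.3185 kg.
Cost = 0.37·6.297 + 1.85·0.3185 = 2.9191.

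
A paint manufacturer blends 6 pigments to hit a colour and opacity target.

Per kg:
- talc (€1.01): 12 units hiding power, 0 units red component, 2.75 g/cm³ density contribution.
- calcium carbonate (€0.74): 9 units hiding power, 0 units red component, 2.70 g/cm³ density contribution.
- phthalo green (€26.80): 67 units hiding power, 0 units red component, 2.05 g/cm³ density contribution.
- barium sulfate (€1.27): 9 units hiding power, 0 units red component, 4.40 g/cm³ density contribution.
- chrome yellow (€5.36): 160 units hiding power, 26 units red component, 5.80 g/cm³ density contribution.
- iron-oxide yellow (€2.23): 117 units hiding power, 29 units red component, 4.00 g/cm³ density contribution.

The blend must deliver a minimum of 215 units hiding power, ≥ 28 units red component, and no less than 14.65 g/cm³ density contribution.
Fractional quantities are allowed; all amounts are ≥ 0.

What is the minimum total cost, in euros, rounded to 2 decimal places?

€5.83

Treat it as an LP. Let x1 = kg of talc, x2 = kg of calcium carbonate, x3 = kg of phthalo green, x4 = kg of barium sulfate, x5 = kg of chrome yellow, x6 = kg of iron-oxide yellow.
Minimise 1.01x1 + 0.74x2 + 26.8x3 + 1.27x4 + 5.36x5 + 2.23x6 s.t.:
  12x1 + 9x2 + 67x3 + 9x4 + 160x5 + 117x6 ≥ 215   (hiding power)
  26x5 + 29x6 ≥ 28   (red component)
  2.75x1 + 2.7x2 + 2.05x3 + 4.4x4 + 5.8x5 + 4x6 ≥ 14.65   (density contribution)
  x1, x2, x3, x4, x5, x6 ≥ 0.
At the optimum only calcium carbonate, iron-oxide yellow are positive (talc, phthalo green, barium sulfate, chrome yellow = 0). There the hiding power and density contribution constraints are tight.
So calcium carbonate = 3.051 kg, iron-oxide yellow = 1.603 kg.
Total cost: 0.74·3.051 + 2.23·1.603 = 5.8324.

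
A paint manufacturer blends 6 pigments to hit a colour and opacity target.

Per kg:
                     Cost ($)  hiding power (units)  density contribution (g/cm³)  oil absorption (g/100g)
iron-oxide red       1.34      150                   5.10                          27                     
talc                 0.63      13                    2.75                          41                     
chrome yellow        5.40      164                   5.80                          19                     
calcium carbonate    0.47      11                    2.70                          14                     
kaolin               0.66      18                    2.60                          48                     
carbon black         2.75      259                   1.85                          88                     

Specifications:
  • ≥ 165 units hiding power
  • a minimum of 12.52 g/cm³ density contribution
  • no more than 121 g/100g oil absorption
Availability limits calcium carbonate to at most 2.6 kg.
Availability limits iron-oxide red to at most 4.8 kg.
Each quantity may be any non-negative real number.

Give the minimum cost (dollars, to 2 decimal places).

$2.63

Let x1 = kg of iron-oxide red, x2 = kg of talc, x3 = kg of chrome yellow, x4 = kg of calcium carbonate, x5 = kg of kaolin, x6 = kg of carbon black.
Minimize 1.34x1 + 0.63x2 + 5.4x3 + 0.47x4 + 0.66x5 + 2.75x6 s.t.:
  150x1 + 13x2 + 164x3 + 11x4 + 18x5 + 259x6 ≥ 165   (hiding power)
  5.1x1 + 2.75x2 + 5.8x3 + 2.7x4 + 2.6x5 + 1.85x6 ≥ 12.52   (density contribution)
  27x1 + 41x2 + 19x3 + 14x4 + 48x5 + 88x6 ≤ 121   (oil absorption)
  x4 ≤ 2.6
  x1 ≤ 4.8
  x1, x2, x3, x4, x5, x6 ≥ 0.
The optimal basis is {iron-oxide red, talc, calcium carbonate}; chrome yellow, kaolin, carbon black drop out. There the hiding power, density contribution, the calcium carbonate cap constraints are tight.
So iron-oxide red = 0.8769 kg, talc = 0.3737 kg, calcium carbonate = 2.6 kg.
Cost = 1.34·0.8769 + 0.63·0.3737 + 0.47·2.6 = 2.6325.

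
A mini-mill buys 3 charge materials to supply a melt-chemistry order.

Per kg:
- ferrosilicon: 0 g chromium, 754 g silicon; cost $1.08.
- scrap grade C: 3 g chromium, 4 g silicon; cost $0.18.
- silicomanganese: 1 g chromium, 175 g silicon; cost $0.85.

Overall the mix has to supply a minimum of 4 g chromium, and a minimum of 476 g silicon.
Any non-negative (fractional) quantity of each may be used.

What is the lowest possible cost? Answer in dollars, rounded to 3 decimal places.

$0.914

Let x1 = kg of ferrosilicon, x2 = kg of scrap grade C, x3 = kg of silicomanganese.
min 1.08x1 + 0.18x2 + 0.85x3 subject to:
  3x2 + 1x3 ≥ 4   (chromium)
  754x1 + 4x2 + 175x3 ≥ 476   (silicon)
  x1, x2, x3 ≥ 0.
At the optimum only ferrosilicon, scrap grade C are positive (silicomanganese = 0). The chromium and silicon requirements are met with equality.
Optimal quantities: ferrosilicon = 0.6242 kg, scrap grade C = 1.333 kg.
Objective = 1.08·0.6242 + 0.18·1.333 = 0.91408.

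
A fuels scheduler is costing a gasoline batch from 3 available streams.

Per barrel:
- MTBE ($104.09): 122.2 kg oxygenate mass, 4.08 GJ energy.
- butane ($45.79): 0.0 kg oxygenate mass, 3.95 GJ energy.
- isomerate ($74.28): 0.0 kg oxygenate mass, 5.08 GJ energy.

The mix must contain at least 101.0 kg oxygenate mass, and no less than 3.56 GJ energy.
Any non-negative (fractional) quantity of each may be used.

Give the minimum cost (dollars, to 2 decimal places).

Let x1 = barrels of MTBE, x2 = barrels of butane, x3 = barrels of isomerate.
Minimize 104.09x1 + 45.79x2 + 74.28x3 subject to:
  122.2x1 ≥ 101   (oxygenate mass)
  4.08x1 + 3.95x2 + 5.08x3 ≥ 3.56   (energy)
  x1, x2, x3 ≥ 0.
The minimum-cost mix takes nothing from isomerate — only MTBE, butane. Binding constraints: oxygenate mass and energy.
Solving gives x1 = 0.8265, x2 = 0.04755.
Cost = 104.09·0.8265 + 45.79·0.04755 = 88.2077.

$88.21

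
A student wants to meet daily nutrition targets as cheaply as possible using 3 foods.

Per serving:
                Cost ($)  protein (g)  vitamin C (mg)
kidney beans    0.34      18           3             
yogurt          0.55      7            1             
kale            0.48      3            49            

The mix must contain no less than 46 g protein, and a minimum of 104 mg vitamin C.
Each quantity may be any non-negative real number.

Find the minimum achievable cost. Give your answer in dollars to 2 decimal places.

This is a linear program. Let x1 = servings of kidney beans, x2 = servings of yogurt, x3 = servings of kale.
Minimize 0.34x1 + 0.55x2 + 0.48x3 with:
  18x1 + 7x2 + 3x3 ≥ 46   (protein)
  3x1 + 1x2 + 49x3 ≥ 104   (vitamin C)
  x1, x2, x3 ≥ 0.
The minimum-cost mix takes nothing from yogurt — only kidney beans, kale. Binding constraints: protein and vitamin C.
Optimal quantities: kidney beans = 2.225 servings, kale = 1.986 servings.
Total cost: 0.34·2.225 + 0.48·1.986 = 1.7098.

$1.71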